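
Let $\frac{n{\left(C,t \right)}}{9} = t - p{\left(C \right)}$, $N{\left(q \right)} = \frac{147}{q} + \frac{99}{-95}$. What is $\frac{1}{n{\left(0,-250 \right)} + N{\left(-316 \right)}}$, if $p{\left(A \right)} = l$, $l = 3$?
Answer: $- \frac{30020}{68400789} \approx -0.00043888$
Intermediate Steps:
$N{\left(q \right)} = - \frac{99}{95} + \frac{147}{q}$ ($N{\left(q \right)} = \frac{147}{q} + 99 \left(- \frac{1}{95}\right) = \frac{147}{q} - \frac{99}{95} = - \frac{99}{95} + \frac{147}{q}$)
$p{\left(A \right)} = 3$
$n{\left(C,t \right)} = -27 + 9 t$ ($n{\left(C,t \right)} = 9 \left(t - 3\right) = 9 \left(-3 + t\right) = -27 + 9 t$)
$\frac{1}{n{\left(0,-250 \right)} + N{\left(-316 \right)}} = \frac{1}{\left(-27 + 9 \left(-250\right)\right) - \left(\frac{99}{95} - \frac{147}{-316}\right)} = \frac{1}{\left(-27 - 2250\right) + \left(- \frac{99}{95} + 147 \left(- \frac{1}{316}\right)\right)} = \frac{1}{-2277 - \frac{45249}{30020}} = \frac{1}{- \frac{68400789}{30020}} = - \frac{30020}{68400789}$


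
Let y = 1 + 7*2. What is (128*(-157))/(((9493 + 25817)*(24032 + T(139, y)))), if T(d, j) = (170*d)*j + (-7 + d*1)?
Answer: -5024/3342215085 ≈ -1.5032e-6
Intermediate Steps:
y = 15 (y = 1 + 14 = 15)
T(d, j) = -7 + d + 170*d*j (T(d, j) = 170*d*j + (-7 + d) = -7 + d + 170*d*j)
(128*(-157))/(((9493 + 25817)*(24032 + T(139, y)))) = (128*(-157))/(((9493 + 25817)*(24032 + (-7 + 139 + 170*139*15)))) = -20096*1/(35310*(24032 + (-7 + 139 + 354450))) = -20096*1/(35310*(24032 + 354582)) = -20096/(35310*378614) = -20096/13368860340 = -20096*1/13368860340 = -5024/3342215085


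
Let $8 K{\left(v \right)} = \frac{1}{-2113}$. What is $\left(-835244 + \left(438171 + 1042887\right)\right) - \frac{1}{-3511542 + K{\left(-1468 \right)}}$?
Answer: $\frac{38334941662280670}{59359105969} \approx 6.4581 \cdot 10^{5}$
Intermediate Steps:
$K{\left(v \right)} = - \frac{1}{16904}$ ($K{\left(v \right)} = \frac{1}{8 \left(-2113\right)} = \frac{1}{8} \left(- \frac{1}{2113}\right) = - \frac{1}{16904}$)
$\left(-835244 + \left(438171 + 1042887\right)\right) - \frac{1}{-3511542 + K{\left(-1468 \right)}} = \left(-835244 + \left(438171 + 1042887\right)\right) - \frac{1}{-3511542 - \frac{1}{16904}} = \left(-835244 + 1481058\right) - \frac{1}{- \frac{59359105969}{16904}} = 645814 - - \frac{16904}{59359105969} = 645814 + \frac{16904}{59359105969} = \frac{38334941662280670}{59359105969}$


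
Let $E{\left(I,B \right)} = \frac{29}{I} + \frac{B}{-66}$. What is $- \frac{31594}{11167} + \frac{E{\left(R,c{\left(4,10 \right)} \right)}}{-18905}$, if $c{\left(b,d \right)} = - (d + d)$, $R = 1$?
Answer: $- \frac{19721189299}{6966700455} \approx -2.8308$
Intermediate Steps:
$c{\left(b,d \right)} = - 2 d$
$E{\left(I,B \right)} = \frac{29}{I} - \frac{B}{66}$ ($E{\left(I,B \right)} = \frac{29}{I} + B \left(- \frac{1}{66}\right) = \frac{29}{I} - \frac{B}{66}$)
$- \frac{31594}{11167} + \frac{E{\left(R,c{\left(4,10 \right)} \right)}}{-18905} = - \frac{31594}{11167} + \frac{\frac{29}{1} - \frac{\left(-2\right) 10}{66}}{-18905} = \left(-31594\right) \frac{1}{11167} + \left(29 \cdot 1 - - \frac{10}{33}\right) \left(- \frac{1}{18905}\right) = - \frac{31594}{11167} + \left(29 + \frac{10}{33}\right) \left(- \frac{1}{18905}\right) = - \frac{31594}{11167} + \frac{967}{33} \left(- \frac{1}{18905}\right) = - \frac{31594}{11167} - \frac{967}{623865} = - \frac{19721189299}{6966700455}$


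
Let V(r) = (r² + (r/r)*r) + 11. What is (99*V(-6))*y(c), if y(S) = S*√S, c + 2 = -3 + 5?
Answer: 0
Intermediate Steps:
c = 0 (c = -2 + (-3 + 5) = -2 + 2 = 0)
V(r) = 11 + r + r² (V(r) = (r² + 1*r) + 11 = (r² + r) + 11 = (r + r²) + 11 = 11 + r + r²)
y(S) = S^(3/2)
(99*V(-6))*y(c) = (99*(11 - 6 + (-6)²))*0^(3/2) = (99*(11 - 6 + 36))*0 = (99*41)*0 = 4059*0 = 0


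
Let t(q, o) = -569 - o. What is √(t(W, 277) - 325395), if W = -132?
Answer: 3*I*√36249 ≈ 571.17*I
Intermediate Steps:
√(t(W, 277) - 325395) = √((-569 - 1*277) - 325395) = √((-569 - 277) - 325395) = √(-846 - 325395) = √(-326241) = 3*I*√36249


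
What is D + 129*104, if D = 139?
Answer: 13555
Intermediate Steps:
D + 129*104 = 139 + 129*104 = 139 + 13416 = 13555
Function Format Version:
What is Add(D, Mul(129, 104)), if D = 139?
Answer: 13555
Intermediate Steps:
Add(D, Mul(129, 104)) = Add(139, Mul(129, 104)) = Add(139, 13416) = 13555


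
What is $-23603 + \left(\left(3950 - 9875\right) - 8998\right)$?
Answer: $-38526$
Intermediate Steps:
$-23603 + \left(\left(3950 - 9875\right) - 8998\right) = -23603 - 14923 = -38526$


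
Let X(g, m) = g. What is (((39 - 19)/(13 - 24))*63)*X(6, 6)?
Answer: -7560/11 ≈ -687.27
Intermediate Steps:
(((39 - 19)/(13 - 24))*63)*X(6, 6) = (((39 - 19)/(13 - 24))*63)*6 = ((20/(-11))*63)*6 = ((20*(-1/11))*63)*6 = -20/11*63*6 = -1260/11*6 = -7560/11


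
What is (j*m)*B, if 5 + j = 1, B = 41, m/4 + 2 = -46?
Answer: 31488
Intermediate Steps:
m = -192 (m = -8 + 4*(-46) = -8 - 184 = -192)
j = -4 (j = -5 + 1 = -4)
(j*m)*B = -4*(-192)*41 = 768*41 = 31488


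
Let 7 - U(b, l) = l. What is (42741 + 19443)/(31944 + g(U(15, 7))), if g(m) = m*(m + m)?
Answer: 2591/1331 ≈ 1.9467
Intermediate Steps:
U(b, l) = 7 - l
g(m) = 2*m² (g(m) = m*(2*m) = 2*m²)
(42741 + 19443)/(31944 + g(U(15, 7))) = (42741 + 19443)/(31944 + 2*(7 - 1*7)²) = 62184/(31944 + 2*(7 - 7)²) = 62184/(31944 + 2*0²) = 62184/(31944 + 2*0) = 62184/(31944 + 0) = 62184/31944 = 62184*(1/31944) = 2591/1331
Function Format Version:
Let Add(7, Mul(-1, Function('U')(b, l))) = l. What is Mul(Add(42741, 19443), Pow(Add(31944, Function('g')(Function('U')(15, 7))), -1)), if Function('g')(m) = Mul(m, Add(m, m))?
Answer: Rational(2591, 1331) ≈ 1.9467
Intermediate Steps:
Function('U')(b, l) = Add(7, Mul(-1, l))
Function('g')(m) = Mul(2, Pow(m, 2)) (Function('g')(m) = Mul(m, Mul(2, m)) = Mul(2, Pow(m, 2)))
Mul(Add(42741, 19443), Pow(Add(31944, Function('g')(Function('U')(15, 7))), -1)) = Mul(Add(42741, 19443), Pow(Add(31944, Mul(2, Pow(Add(7, Mul(-1, 7)), 2))), -1)) = Mul(62184, Pow(Add(31944, Mul(2, Pow(Add(7, -7), 2))), -1)) = Mul(62184, Pow(Add(31944, Mul(2, Pow(0, 2))), -1)) = Mul(62184, Pow(Add(31944, Mul(2, 0)), -1)) = Mul(62184, Pow(Add(31944, 0), -1)) = Mul(62184, Pow(31944, -1)) = Mul(62184, Rational(1, 31944)) = Rational(2591, 1331)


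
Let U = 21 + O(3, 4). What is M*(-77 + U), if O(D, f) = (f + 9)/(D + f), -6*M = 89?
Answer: 33731/42 ≈ 803.12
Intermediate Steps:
M = -89/6 (M = -⅙*89 = -89/6 ≈ -14.833)
O(D, f) = (9 + f)/(D + f)
U = 160/7 (U = 21 + (9 + 4)/(3 + 4) = 21 + 13/7 = 160/7 ≈ 22.857)
M*(-77 + U) = -89*(-77 + 160/7)/6 = -89/6*(-379/7) = 33731/42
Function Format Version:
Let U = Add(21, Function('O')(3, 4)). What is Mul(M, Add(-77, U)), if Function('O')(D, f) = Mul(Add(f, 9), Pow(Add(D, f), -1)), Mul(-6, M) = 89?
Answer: Rational(33731, 42) ≈ 803.12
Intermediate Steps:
M = Rational(-89, 6) (M = Mul(Rational(-1, 6), 89) = Rational(-89, 6) ≈ -14.833)
Function('O')(D, f) = Mul(Pow(Add(D, f), -1), Add(9, f)) (Function('O')(D, f) = Mul(Add(9, f), Pow(Add(D, f), -1)) = Mul(Pow(Add(D, f), -1), Add(9, f)))
U = Rational(160, 7) (U = Add(21, Mul(Pow(Add(3, 4), -1), Add(9, 4))) = Add(21, Mul(Pow(7, -1), 13)) = Add(21, Mul(Rational(1, 7), 13)) = Add(21, Rational(13, 7)) = Rational(160, 7) ≈ 22.857)
Mul(M, Add(-77, U)) = Mul(Rational(-89, 6), Add(-77, Rational(160, 7))) = Mul(Rational(-89, 6), Rational(-379, 7)) = Rational(33731, 42)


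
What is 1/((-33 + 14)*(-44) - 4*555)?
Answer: -1/1384 ≈ -0.00072254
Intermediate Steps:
1/((-33 + 14)*(-44) - 4*555) = 1/(-19*(-44) - 2220) = 1/(836 - 2220) = 1/(-1384) = -1/1384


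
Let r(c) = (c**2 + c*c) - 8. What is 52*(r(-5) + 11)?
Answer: 2756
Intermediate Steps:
r(c) = -8 + 2*c**2 (r(c) = (c**2 + c**2) - 8 = 2*c**2 - 8 = -8 + 2*c**2)
52*(r(-5) + 11) = 52*((-8 + 2*(-5)**2) + 11) = 52*((-8 + 2*25) + 11) = 52*((-8 + 50) + 11) = 52*(42 + 11) = 52*53 = 2756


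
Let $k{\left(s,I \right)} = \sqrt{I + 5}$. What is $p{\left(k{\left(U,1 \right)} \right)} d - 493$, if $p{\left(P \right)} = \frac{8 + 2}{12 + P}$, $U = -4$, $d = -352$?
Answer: $- \frac{18379}{23} + \frac{1760 \sqrt{6}}{69} \approx -736.61$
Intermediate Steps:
$k{\left(s,I \right)} = \sqrt{5 + I}$
$p{\left(P \right)} = \frac{10}{12 + P}$
$p{\left(k{\left(U,1 \right)} \right)} d - 493 = \frac{10}{12 + \sqrt{5 + 1}} \left(-352\right) - 493 = \frac{10}{12 + \sqrt{6}} \left(-352\right) - 493 = - \frac{3520}{12 + \sqrt{6}} - 493 = -493 - \frac{3520}{12 + \sqrt{6}}$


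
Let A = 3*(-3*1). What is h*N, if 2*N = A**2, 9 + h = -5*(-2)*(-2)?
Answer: -2349/2 ≈ -1174.5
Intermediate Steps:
A = -9 (A = 3*(-3) = -9)
h = -29 (h = -9 - 5*(-2)*(-2) = -9 + 10*(-2) = -9 - 20 = -29)
N = 81/2 (N = (1/2)*(-9)**2 = (1/2)*81 = 81/2 ≈ 40.500)
h*N = -29*81/2 = -2349/2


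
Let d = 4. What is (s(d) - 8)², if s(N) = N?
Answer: 16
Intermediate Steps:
(s(d) - 8)² = (4 - 8)² = (-4)² = 16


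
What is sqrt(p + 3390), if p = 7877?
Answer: sqrt(11267) ≈ 106.15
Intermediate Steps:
sqrt(p + 3390) = sqrt(7877 + 3390) = sqrt(11267)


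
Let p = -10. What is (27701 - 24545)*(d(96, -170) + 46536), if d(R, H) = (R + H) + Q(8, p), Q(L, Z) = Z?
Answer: 146602512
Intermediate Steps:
d(R, H) = -10 + H + R (d(R, H) = (R + H) - 10 = (H + R) - 10 = -10 + H + R)
(27701 - 24545)*(d(96, -170) + 46536) = (27701 - 24545)*((-10 - 170 + 96) + 46536) = 3156*(-84 + 46536) = 3156*46452 = 146602512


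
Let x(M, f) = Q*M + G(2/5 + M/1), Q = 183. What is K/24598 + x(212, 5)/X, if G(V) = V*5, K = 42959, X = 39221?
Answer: 4184179/1514534 ≈ 2.7627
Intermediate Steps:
G(V) = 5*V
x(M, f) = 2 + 188*M (x(M, f) = 183*M + 5*(2/5 + M/1) = 183*M + 5*(2*(⅕) + M*1) = 183*M + 5*(⅖ + M) = 183*M + (2 + 5*M) = 2 + 188*M)
K/24598 + x(212, 5)/X = 42959/24598 + (2 + 188*212)/39221 = 42959*(1/24598) + (2 + 39856)*(1/39221) = 6137/3514 + 39858*(1/39221) = 6137/3514 + 438/431 = 4184179/1514534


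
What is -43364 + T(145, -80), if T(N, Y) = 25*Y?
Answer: -45364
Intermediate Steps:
-43364 + T(145, -80) = -43364 + 25*(-80) = -43364 - 2000 = -45364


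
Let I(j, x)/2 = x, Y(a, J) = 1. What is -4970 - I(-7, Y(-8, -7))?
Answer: -4972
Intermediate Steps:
I(j, x) = 2*x
-4970 - I(-7, Y(-8, -7)) = -4970 - 2 = -4972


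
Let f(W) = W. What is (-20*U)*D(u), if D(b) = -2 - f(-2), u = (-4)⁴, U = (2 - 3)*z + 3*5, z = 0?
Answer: 0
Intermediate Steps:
U = 15 (U = (2 - 3)*0 + 3*5 = -1*0 + 15 = 0 + 15 = 15)
u = 256
D(b) = 0 (D(b) = -2 - 1*(-2) = -2 + 2 = 0)
(-20*U)*D(u) = -20*15*0 = -300*0 = 0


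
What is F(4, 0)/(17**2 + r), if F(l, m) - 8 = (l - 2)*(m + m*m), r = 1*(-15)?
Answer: 4/137 ≈ 0.029197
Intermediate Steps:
r = -15
F(l, m) = 8 + (-2 + l)*(m + m**2) (F(l, m) = 8 + (l - 2)*(m + m*m) = 8 + (-2 + l)*(m + m**2))
F(4, 0)/(17**2 + r) = (8 - 2*0 - 2*0**2 + 4*0 + 4*0**2)/(17**2 - 15) = (8 + 0 - 2*0 + 0 + 4*0)/(289 - 15) = (8 + 0 + 0 + 0 + 0)/274 = 8*(1/274) = 4/137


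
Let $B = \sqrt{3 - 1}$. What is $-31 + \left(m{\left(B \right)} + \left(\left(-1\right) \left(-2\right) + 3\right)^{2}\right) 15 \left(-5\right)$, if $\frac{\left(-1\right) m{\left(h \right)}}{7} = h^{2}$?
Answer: $-856$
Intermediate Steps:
$B = \sqrt{2} \approx 1.4142$
$m{\left(h \right)} = - 7 h^{2}$
$-31 + \left(m{\left(B \right)} + \left(\left(-1\right) \left(-2\right) + 3\right)^{2}\right) 15 \left(-5\right) = -31 + \left(- 7 \left(\sqrt{2}\right)^{2} + \left(\left(-1\right) \left(-2\right) + 3\right)^{2}\right) 15 \left(-5\right) = -31 + \left(\left(-7\right) 2 + \left(2 + 3\right)^{2}\right) \left(-75\right) = -31 + \left(-14 + 5^{2}\right) \left(-75\right) = -31 + \left(-14 + 25\right) \left(-75\right) = -31 + 11 \left(-75\right) = -31 - 825 = -856$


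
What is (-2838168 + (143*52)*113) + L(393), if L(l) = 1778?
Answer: -1996122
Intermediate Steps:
(-2838168 + (143*52)*113) + L(393) = (-2838168 + (143*52)*113) + 1778 = (-2838168 + 7436*113) + 1778 = (-2838168 + 840268) + 1778 = -1997900 + 1778 = -1996122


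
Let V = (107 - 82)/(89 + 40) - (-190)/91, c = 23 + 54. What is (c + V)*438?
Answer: 135880448/3913 ≈ 34725.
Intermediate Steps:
c = 77
V = 26785/11739 (V = 25/129 - (-190)/91 = 25*(1/129) - 1*(-190/91) = 25/129 + 190/91 = 26785/11739 ≈ 2.2817)
(c + V)*438 = (77 + 26785/11739)*438 = (930688/11739)*438 = 135880448/3913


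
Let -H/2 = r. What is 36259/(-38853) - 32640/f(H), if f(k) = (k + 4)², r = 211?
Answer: -1900869859/1697137893 ≈ -1.1200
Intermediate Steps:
H = -422 (H = -2*211 = -422)
f(k) = (4 + k)²
36259/(-38853) - 32640/f(H) = 36259/(-38853) - 32640/(4 - 422)² = 36259*(-1/38853) - 32640/((-418)²) = -36259/38853 - 32640/174724 = -36259/38853 - 32640*1/174724 = -36259/38853 - 8160/43681 = -1900869859/1697137893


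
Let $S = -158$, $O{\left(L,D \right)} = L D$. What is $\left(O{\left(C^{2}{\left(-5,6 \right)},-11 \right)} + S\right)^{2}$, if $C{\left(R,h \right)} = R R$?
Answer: $49463089$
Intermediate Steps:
$C{\left(R,h \right)} = R^{2}$
$O{\left(L,D \right)} = D L$
$\left(O{\left(C^{2}{\left(-5,6 \right)},-11 \right)} + S\right)^{2} = \left(- 11 \left(\left(-5\right)^{2}\right)^{2} - 158\right)^{2} = \left(- 11 \cdot 25^{2} - 158\right)^{2} = \left(\left(-11\right) 625 - 158\right)^{2} = \left(-6875 - 158\right)^{2} = \left(-7033\right)^{2} = 49463089$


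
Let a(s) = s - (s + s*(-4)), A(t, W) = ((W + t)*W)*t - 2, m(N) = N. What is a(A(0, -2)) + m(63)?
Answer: 55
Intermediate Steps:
A(t, W) = -2 + W*t*(W + t) (A(t, W) = (W*(W + t))*t - 2 = W*t*(W + t) - 2 = -2 + W*t*(W + t))
a(s) = 4*s (a(s) = s - (s - 4*s) = s - (-3)*s = s + 3*s = 4*s)
a(A(0, -2)) + m(63) = 4*(-2 - 2*0² + 0*(-2)²) + 63 = 4*(-2 - 2*0 + 0*4) + 63 = 4*(-2 + 0 + 0) + 63 = 4*(-2) + 63 = -8 + 63 = 55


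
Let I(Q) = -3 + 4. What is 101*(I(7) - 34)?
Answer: -3333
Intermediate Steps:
I(Q) = 1
101*(I(7) - 34) = 101*(1 - 34) = 101*(-33) = -3333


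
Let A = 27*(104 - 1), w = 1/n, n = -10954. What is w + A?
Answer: 30463073/10954 ≈ 2781.0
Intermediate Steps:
w = -1/10954 (w = 1/(-10954) = -1/10954 ≈ -9.1291e-5)
A = 2781 (A = 27*103 = 2781)
w + A = -1/10954 + 2781 = 30463073/10954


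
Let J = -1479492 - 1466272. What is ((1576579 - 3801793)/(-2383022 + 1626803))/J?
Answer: -370869/371273784386 ≈ -9.9891e-7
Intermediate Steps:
J = -2945764
((1576579 - 3801793)/(-2383022 + 1626803))/J = ((1576579 - 3801793)/(-2383022 + 1626803))/(-2945764) = -2225214/(-756219)*(-1/2945764) = -2225214*(-1/756219)*(-1/2945764) = (741738/252073)*(-1/2945764) = -370869/371273784386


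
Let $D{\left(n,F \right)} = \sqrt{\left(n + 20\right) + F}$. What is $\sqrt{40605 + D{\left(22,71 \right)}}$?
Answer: $\sqrt{40605 + \sqrt{113}} \approx 201.53$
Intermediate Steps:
$D{\left(n,F \right)} = \sqrt{20 + F + n}$ ($D{\left(n,F \right)} = \sqrt{\left(20 + n\right) + F} = \sqrt{20 + F + n}$)
$\sqrt{40605 + D{\left(22,71 \right)}} = \sqrt{40605 + \sqrt{20 + 71 + 22}} = \sqrt{40605 + \sqrt{113}}$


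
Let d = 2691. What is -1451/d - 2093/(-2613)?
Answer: 47200/180297 ≈ 0.26179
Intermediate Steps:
-1451/d - 2093/(-2613) = -1451/2691 - 2093/(-2613) = -1451*1/2691 - 2093*(-1/2613) = -1451/2691 + 161/201 = 47200/180297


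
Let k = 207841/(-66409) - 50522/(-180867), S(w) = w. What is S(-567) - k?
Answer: -6776112011252/12011196603 ≈ -564.15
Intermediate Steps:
k = -34236462649/12011196603 (k = 207841*(-1/66409) - 50522*(-1/180867) = -207841/66409 + 50522/180867 = -34236462649/12011196603 ≈ -2.8504)
S(-567) - k = -567 - 1*(-34236462649/12011196603) = -567 + 34236462649/12011196603 = -6776112011252/12011196603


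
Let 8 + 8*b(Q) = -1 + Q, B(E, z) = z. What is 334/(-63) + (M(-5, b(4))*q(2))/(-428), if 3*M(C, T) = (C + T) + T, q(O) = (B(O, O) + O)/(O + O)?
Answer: -571283/107856 ≈ -5.2967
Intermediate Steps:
b(Q) = -9/8 + Q/8 (b(Q) = -1 + (-1 + Q)/8 = -1 + (-1/8 + Q/8) = -9/8 + Q/8)
q(O) = 1 (q(O) = (O + O)/(O + O) = (2*O)/((2*O)) = (2*O)*(1/(2*O)) = 1)
M(C, T) = C/3 + 2*T/3 (M(C, T) = ((C + T) + T)/3 = (C + 2*T)/3 = C/3 + 2*T/3)
334/(-63) + (M(-5, b(4))*q(2))/(-428) = 334/(-63) + (((1/3)*(-5) + 2*(-9/8 + (1/8)*4)/3)*1)/(-428) = 334*(-1/63) + ((-5/3 + 2*(-9/8 + 1/2)/3)*1)*(-1/428) = -334/63 + ((-5/3 + (2/3)*(-5/8))*1)*(-1/428) = -334/63 + ((-5/3 - 5/12)*1)*(-1/428) = -334/63 - 25/12*1*(-1/428) = -334/63 - 25/12*(-1/428) = -334/63 + 25/5136 = -571283/107856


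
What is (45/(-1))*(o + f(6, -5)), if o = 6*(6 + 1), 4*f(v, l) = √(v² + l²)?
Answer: -1890 - 45*√61/4 ≈ -1977.9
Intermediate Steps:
f(v, l) = √(l² + v²)/4 (f(v, l) = √(v² + l²)/4 = √(l² + v²)/4)
o = 42 (o = 6*7 = 42)
(45/(-1))*(o + f(6, -5)) = (45/(-1))*(42 + √((-5)² + 6²)/4) = (45*(-1))*(42 + √(25 + 36)/4) = -45*(42 + √61/4) = -1890 - 45*√61/4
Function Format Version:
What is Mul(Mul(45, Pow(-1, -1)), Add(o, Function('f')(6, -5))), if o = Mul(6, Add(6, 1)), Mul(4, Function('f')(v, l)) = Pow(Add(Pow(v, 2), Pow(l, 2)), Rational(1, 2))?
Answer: Add(-1890, Mul(Rational(-45, 4), Pow(61, Rational(1, 2)))) ≈ -1977.9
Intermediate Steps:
Function('f')(v, l) = Mul(Rational(1, 4), Pow(Add(Pow(l, 2), Pow(v, 2)), Rational(1, 2))) (Function('f')(v, l) = Mul(Rational(1, 4), Pow(Add(Pow(v, 2), Pow(l, 2)), Rational(1, 2))) = Mul(Rational(1, 4), Pow(Add(Pow(l, 2), Pow(v, 2)), Rational(1, 2))))
o = 42 (o = Mul(6, 7) = 42)
Mul(Mul(45, Pow(-1, -1)), Add(o, Function('f')(6, -5))) = Mul(Mul(45, Pow(-1, -1)), Add(42, Mul(Rational(1, 4), Pow(Add(Pow(-5, 2), Pow(6, 2)), Rational(1, 2))))) = Mul(Mul(45, -1), Add(42, Mul(Rational(1, 4), Pow(Add(25, 36), Rational(1, 2))))) = Mul(-45, Add(42, Mul(Rational(1, 4), Pow(61, Rational(1, 2))))) = Add(-1890, Mul(Rational(-45, 4), Pow(61, Rational(1, 2))))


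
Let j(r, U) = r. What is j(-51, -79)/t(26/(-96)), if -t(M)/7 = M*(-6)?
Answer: 408/91 ≈ 4.4835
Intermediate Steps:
t(M) = 42*M (t(M) = -7*M*(-6) = -(-42)*M = 42*M)
j(-51, -79)/t(26/(-96)) = -51/(42*(26/(-96))) = -51/(42*(26*(-1/96))) = -51/(42*(-13/48)) = -51/(-91/8) = -51*(-8/91) = 408/91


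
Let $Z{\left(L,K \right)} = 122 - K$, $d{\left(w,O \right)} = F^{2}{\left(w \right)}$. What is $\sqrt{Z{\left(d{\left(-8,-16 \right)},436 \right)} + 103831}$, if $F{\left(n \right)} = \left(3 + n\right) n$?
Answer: $\sqrt{103517} \approx 321.74$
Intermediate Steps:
$F{\left(n \right)} = n \left(3 + n\right)$
$d{\left(w,O \right)} = w^{2} \left(3 + w\right)^{2}$ ($d{\left(w,O \right)} = \left(w \left(3 + w\right)\right)^{2} = w^{2} \left(3 + w\right)^{2}$)
$\sqrt{Z{\left(d{\left(-8,-16 \right)},436 \right)} + 103831} = \sqrt{\left(122 - 436\right) + 103831} = \sqrt{-314 + 103831} = \sqrt{103517}$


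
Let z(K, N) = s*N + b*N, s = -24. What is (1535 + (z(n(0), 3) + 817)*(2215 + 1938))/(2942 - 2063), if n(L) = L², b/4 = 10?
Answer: 1197960/293 ≈ 4088.6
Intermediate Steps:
b = 40 (b = 4*10 = 40)
z(K, N) = 16*N (z(K, N) = -24*N + 40*N = 16*N)
(1535 + (z(n(0), 3) + 817)*(2215 + 1938))/(2942 - 2063) = (1535 + (16*3 + 817)*(2215 + 1938))/(2942 - 2063) = (1535 + (48 + 817)*4153)/879 = (1535 + 865*4153)*(1/879) = (1535 + 3592345)*(1/879) = 3593880*(1/879) = 1197960/293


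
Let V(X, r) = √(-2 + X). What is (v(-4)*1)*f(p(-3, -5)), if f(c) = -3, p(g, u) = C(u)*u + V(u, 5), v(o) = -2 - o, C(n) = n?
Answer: -6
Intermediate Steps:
p(g, u) = u² + √(-2 + u) (p(g, u) = u*u + √(-2 + u) = u² + √(-2 + u))
(v(-4)*1)*f(p(-3, -5)) = ((-2 - 1*(-4))*1)*(-3) = ((-2 + 4)*1)*(-3) = (2*1)*(-3) = 2*(-3) = -6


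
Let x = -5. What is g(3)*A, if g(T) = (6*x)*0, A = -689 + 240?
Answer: 0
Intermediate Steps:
A = -449
g(T) = 0 (g(T) = (6*(-5))*0 = -30*0 = 0)
g(3)*A = 0*(-449) = 0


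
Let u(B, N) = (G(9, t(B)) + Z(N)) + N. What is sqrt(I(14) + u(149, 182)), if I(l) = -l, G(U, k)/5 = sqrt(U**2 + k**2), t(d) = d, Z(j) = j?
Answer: sqrt(350 + 5*sqrt(22282)) ≈ 33.111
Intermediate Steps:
G(U, k) = 5*sqrt(U**2 + k**2)
u(B, N) = 2*N + 5*sqrt(81 + B**2) (u(B, N) = (5*sqrt(9**2 + B**2) + N) + N = (5*sqrt(81 + B**2) + N) + N = (N + 5*sqrt(81 + B**2)) + N = 2*N + 5*sqrt(81 + B**2))
sqrt(I(14) + u(149, 182)) = sqrt(-1*14 + (2*182 + 5*sqrt(81 + 149**2))) = sqrt(-14 + (364 + 5*sqrt(81 + 22201))) = sqrt(-14 + (364 + 5*sqrt(22282))) = sqrt(350 + 5*sqrt(22282))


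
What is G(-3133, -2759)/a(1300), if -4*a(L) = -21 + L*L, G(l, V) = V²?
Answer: -30448324/1689979 ≈ -18.017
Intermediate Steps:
a(L) = 21/4 - L²/4 (a(L) = -(-21 + L*L)/4 = -(-21 + L²)/4 = 21/4 - L²/4)
G(-3133, -2759)/a(1300) = (-2759)²/(21/4 - ¼*1300²) = 7612081/(21/4 - ¼*1690000) = 7612081/(21/4 - 422500) = 7612081/(-1689979/4) = 7612081*(-4/1689979) = -30448324/1689979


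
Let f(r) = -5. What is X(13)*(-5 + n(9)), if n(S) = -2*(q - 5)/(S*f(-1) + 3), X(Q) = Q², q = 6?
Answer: -17576/21 ≈ -836.95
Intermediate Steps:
n(S) = -2/(3 - 5*S) (n(S) = -2*(6 - 5)/(S*(-5) + 3) = -2/(-5*S + 3) = -2/(3 - 5*S))
X(13)*(-5 + n(9)) = 13²*(-5 + 2/(-3 + 5*9)) = 169*(-5 + 2/(-3 + 45)) = 169*(-5 + 2/42) = 169*(-5 + 2*(1/42)) = 169*(-5 + 1/21) = 169*(-104/21) = -17576/21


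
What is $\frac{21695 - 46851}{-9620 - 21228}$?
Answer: $\frac{6289}{7712} \approx 0.81548$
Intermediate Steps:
$\frac{21695 - 46851}{-9620 - 21228} = - \frac{25156}{-30848} = \left(-25156\right) \left(- \frac{1}{30848}\right) = \frac{6289}{7712}$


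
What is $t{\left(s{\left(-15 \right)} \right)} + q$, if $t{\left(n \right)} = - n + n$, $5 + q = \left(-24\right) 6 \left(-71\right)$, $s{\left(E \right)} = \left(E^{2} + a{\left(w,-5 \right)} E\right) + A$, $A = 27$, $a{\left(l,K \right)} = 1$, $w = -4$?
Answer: $10219$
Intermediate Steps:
$s{\left(E \right)} = 27 + E + E^{2}$ ($s{\left(E \right)} = \left(E^{2} + 1 E\right) + 27 = \left(E^{2} + E\right) + 27 = \left(E + E^{2}\right) + 27 = 27 + E + E^{2}$)
$q = 10219$ ($q = -5 + \left(-24\right) 6 \left(-71\right) = -5 - -10224 = -5 + 10224 = 10219$)
$t{\left(n \right)} = 0$
$t{\left(s{\left(-15 \right)} \right)} + q = 0 + 10219 = 10219$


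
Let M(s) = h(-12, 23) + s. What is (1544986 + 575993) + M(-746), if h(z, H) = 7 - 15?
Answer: 2120225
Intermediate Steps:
h(z, H) = -8
M(s) = -8 + s
(1544986 + 575993) + M(-746) = (1544986 + 575993) + (-8 - 746) = 2120979 - 754 = 2120225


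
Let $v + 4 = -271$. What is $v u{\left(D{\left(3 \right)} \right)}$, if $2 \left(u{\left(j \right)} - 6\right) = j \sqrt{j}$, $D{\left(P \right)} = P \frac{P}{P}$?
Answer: $-1650 - \frac{825 \sqrt{3}}{2} \approx -2364.5$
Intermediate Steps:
$v = -275$ ($v = -4 - 271 = -275$)
$D{\left(P \right)} = P$ ($D{\left(P \right)} = P 1 = P$)
$u{\left(j \right)} = 6 + \frac{j^{\frac{3}{2}}}{2}$ ($u{\left(j \right)} = 6 + \frac{j \sqrt{j}}{2} = 6 + \frac{j^{\frac{3}{2}}}{2}$)
$v u{\left(D{\left(3 \right)} \right)} = - 275 \left(6 + \frac{3^{\frac{3}{2}}}{2}\right) = - 275 \left(6 + \frac{3 \sqrt{3}}{2}\right) = -1650 - \frac{825 \sqrt{3}}{2}$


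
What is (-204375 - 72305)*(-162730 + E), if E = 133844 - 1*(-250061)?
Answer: -61194699000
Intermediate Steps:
E = 383905 (E = 133844 + 250061 = 383905)
(-204375 - 72305)*(-162730 + E) = (-204375 - 72305)*(-162730 + 383905) = -276680*221175 = -61194699000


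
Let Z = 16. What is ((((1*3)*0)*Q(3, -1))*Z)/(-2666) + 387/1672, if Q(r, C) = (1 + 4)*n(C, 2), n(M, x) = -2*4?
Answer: 387/1672 ≈ 0.23146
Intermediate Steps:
n(M, x) = -8
Q(r, C) = -40 (Q(r, C) = (1 + 4)*(-8) = 5*(-8) = -40)
((((1*3)*0)*Q(3, -1))*Z)/(-2666) + 387/1672 = ((((1*3)*0)*(-40))*16)/(-2666) + 387/1672 = (((3*0)*(-40))*16)*(-1/2666) + 387*(1/1672) = ((0*(-40))*16)*(-1/2666) + 387/1672 = (0*16)*(-1/2666) + 387/1672 = 0*(-1/2666) + 387/1672 = 0 + 387/1672 = 387/1672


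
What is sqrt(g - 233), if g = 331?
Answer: 7*sqrt(2) ≈ 9.8995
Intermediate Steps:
sqrt(g - 233) = sqrt(331 - 233) = sqrt(98) = 7*sqrt(2)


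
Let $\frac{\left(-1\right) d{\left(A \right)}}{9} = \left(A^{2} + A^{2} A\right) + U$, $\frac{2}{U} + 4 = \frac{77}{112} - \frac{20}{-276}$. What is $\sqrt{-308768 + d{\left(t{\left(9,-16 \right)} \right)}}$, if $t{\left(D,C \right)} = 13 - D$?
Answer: $\frac{4 i \sqrt{5050772837}}{511} \approx 556.31 i$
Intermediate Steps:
$U = - \frac{2208}{3577}$ ($U = \frac{2}{-4 + \left(\frac{77}{112} - \frac{20}{-276}\right)} = \frac{2}{-4 + \left(77 \cdot \frac{1}{112} - - \frac{5}{69}\right)} = \frac{2}{-4 + \left(\frac{11}{16} + \frac{5}{69}\right)} = \frac{2}{-4 + \frac{839}{1104}} = \frac{2}{- \frac{3577}{1104}} = 2 \left(- \frac{1104}{3577}\right) = - \frac{2208}{3577} \approx -0.61728$)
$d{\left(A \right)} = \frac{19872}{3577} - 9 A^{2} - 9 A^{3}$ ($d{\left(A \right)} = - 9 \left(\left(A^{2} + A^{2} A\right) - \frac{2208}{3577}\right) = - 9 \left(\left(A^{2} + A^{3}\right) - \frac{2208}{3577}\right) = - 9 \left(- \frac{2208}{3577} + A^{2} + A^{3}\right) = \frac{19872}{3577} - 9 A^{2} - 9 A^{3}$)
$\sqrt{-308768 + d{\left(t{\left(9,-16 \right)} \right)}} = \sqrt{-308768 - \left(- \frac{19872}{3577} + 9 \left(13 - 9\right)^{2} + 9 \left(13 - 9\right)^{3}\right)} = \sqrt{-308768 - \left(- \frac{19872}{3577} + 144 + 576\right)} = \sqrt{-308768 - \frac{2555568}{3577}} = \sqrt{- \frac{1107018704}{3577}} = \frac{4 i \sqrt{5050772837}}{511}$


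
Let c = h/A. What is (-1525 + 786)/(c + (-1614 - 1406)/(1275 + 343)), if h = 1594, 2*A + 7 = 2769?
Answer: 825632231/795764 ≈ 1037.5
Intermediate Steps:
A = 1381 (A = -7/2 + (1/2)*2769 = -7/2 + 2769/2 = 1381)
c = 1594/1381 ≈ 1.1542
(-1525 + 786)/(c + (-1614 - 1406)/(1275 + 343)) = (-1525 + 786)/(1594/1381 + (-1614 - 1406)/(1275 + 343)) = -739/(1594/1381 - 3020/1618) = -739/(1594/1381 - 3020*1/1618) = -739/(1594/1381 - 1510/809) = -739/(-795764/1117229) = -739*(-1117229/795764) = 825632231/795764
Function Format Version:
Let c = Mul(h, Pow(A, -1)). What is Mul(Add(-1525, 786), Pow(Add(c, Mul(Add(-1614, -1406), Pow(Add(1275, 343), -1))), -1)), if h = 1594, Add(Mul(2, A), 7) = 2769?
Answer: Rational(825632231, 795764) ≈ 1037.5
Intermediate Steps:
A = 1381 (A = Add(Rational(-7, 2), Mul(Rational(1, 2), 2769)) = Add(Rational(-7, 2), Rational(2769, 2)) = 1381)
c = Rational(1594, 1381) (c = Mul(1594, Pow(1381, -1)) = Mul(1594, Rational(1, 1381)) = Rational(1594, 1381) ≈ 1.1542)
Mul(Add(-1525, 786), Pow(Add(c, Mul(Add(-1614, -1406), Pow(Add(1275, 343), -1))), -1)) = Mul(Add(-1525, 786), Pow(Add(Rational(1594, 1381), Mul(Add(-1614, -1406), Pow(Add(1275, 343), -1))), -1)) = Mul(-739, Pow(Add(Rational(1594, 1381), Mul(-3020, Pow(1618, -1))), -1)) = Mul(-739, Pow(Add(Rational(1594, 1381), Mul(-3020, Rational(1, 1618))), -1)) = Mul(-739, Pow(Add(Rational(1594, 1381), Rational(-1510, 809)), -1)) = Mul(-739, Pow(Rational(-795764, 1117229), -1)) = Mul(-739, Rational(-1117229, 795764)) = Rational(825632231, 795764)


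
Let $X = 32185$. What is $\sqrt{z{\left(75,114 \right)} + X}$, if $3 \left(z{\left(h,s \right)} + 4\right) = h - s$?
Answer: $2 \sqrt{8042} \approx 179.35$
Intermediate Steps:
$z{\left(h,s \right)} = -4 - \frac{s}{3} + \frac{h}{3}$ ($z{\left(h,s \right)} = -4 + \frac{h - s}{3} = -4 + \left(- \frac{s}{3} + \frac{h}{3}\right) = -4 - \frac{s}{3} + \frac{h}{3}$)
$\sqrt{z{\left(75,114 \right)} + X} = \sqrt{\left(-4 - 38 + \frac{1}{3} \cdot 75\right) + 32185} = \sqrt{\left(-4 - 38 + 25\right) + 32185} = \sqrt{-17 + 32185} = \sqrt{32168} = 2 \sqrt{8042}$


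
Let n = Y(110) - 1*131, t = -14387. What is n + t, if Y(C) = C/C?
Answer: -14517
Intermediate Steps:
Y(C) = 1
n = -130 (n = 1 - 1*131 = 1 - 131 = -130)
n + t = -130 - 14387 = -14517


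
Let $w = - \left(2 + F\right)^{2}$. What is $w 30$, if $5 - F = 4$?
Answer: $-270$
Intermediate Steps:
$F = 1$ ($F = 5 - 4 = 1$)
$w = -9$ ($w = - \left(2 + 1\right)^{2} = - 3^{2} = \left(-1\right) 9 = -9$)
$w 30 = \left(-9\right) 30 = -270$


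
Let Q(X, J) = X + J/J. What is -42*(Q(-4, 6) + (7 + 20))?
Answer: -1008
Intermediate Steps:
Q(X, J) = 1 + X (Q(X, J) = X + 1 = 1 + X)
-42*(Q(-4, 6) + (7 + 20)) = -42*((1 - 4) + (7 + 20)) = -42*(-3 + 27) = -42*24 = -1008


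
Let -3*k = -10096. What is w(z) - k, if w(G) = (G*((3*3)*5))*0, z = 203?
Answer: -10096/3 ≈ -3365.3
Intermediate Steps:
k = 10096/3 (k = -⅓*(-10096) = 10096/3 ≈ 3365.3)
w(G) = 0 (w(G) = (G*(9*5))*0 = (G*45)*0 = (45*G)*0 = 0)
w(z) - k = 0 - 1*10096/3 = 0 - 10096/3 = -10096/3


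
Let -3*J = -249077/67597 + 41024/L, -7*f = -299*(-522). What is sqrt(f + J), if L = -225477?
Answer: I*sqrt(575486812663824814086887)/5080522923 ≈ 149.32*I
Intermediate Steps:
f = -156078/7 (f = -(-299)*(-522)/7 = -1/7*156078 = -156078/7 ≈ -22297.)
J = 58934234057/45724706307 (J = -(-249077/67597 + 41024/(-225477))/3 = -(-249077*1/67597 + 41024*(-1/225477))/3 = -(-249077/67597 - 41024/225477)/3 = -1/3*(-58934234057/15241568769) = 58934234057/45724706307 ≈ 1.2889)
sqrt(f + J) = sqrt(-156078/7 + 58934234057/45724706307) = sqrt(-1019458310192221/45724706307) = I*sqrt(575486812663824814086887)/5080522923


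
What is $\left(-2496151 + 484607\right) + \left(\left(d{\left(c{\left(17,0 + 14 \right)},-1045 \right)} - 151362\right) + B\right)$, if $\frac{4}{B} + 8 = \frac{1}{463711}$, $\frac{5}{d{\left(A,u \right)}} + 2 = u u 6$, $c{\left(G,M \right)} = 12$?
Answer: $- \frac{52572510041230822933}{24306418257676} \approx -2.1629 \cdot 10^{6}$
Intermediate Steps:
$d{\left(A,u \right)} = \frac{5}{-2 + 6 u^{2}}$ ($d{\left(A,u \right)} = \frac{5}{-2 + u u 6} = \frac{5}{-2 + u^{2} \cdot 6} = \frac{5}{-2 + 6 u^{2}}$)
$B = - \frac{1854844}{3709687}$ ($B = \frac{4}{-8 + \frac{1}{463711}} = \frac{4}{- \frac{3709687}{463711}} = 4 \left(- \frac{463711}{3709687}\right) = - \frac{1854844}{3709687} \approx -0.5$)
$\left(-2496151 + 484607\right) + \left(\left(d{\left(c{\left(17,0 + 14 \right)},-1045 \right)} - 151362\right) + B\right) = \left(-2496151 + 484607\right) - \left(\frac{561507498538}{3709687} - \frac{5}{2 \left(-1 + 3 \left(-1045\right)^{2}\right)}\right) = -2011544 - \left(\frac{561507498538}{3709687} - \frac{5}{2 \left(-1 + 3 \cdot 1092025\right)}\right) = -2011544 - \left(\frac{561507498538}{3709687} - \frac{5}{2 \left(-1 + 3276075\right)}\right) = -2011544 - \left(\frac{561507498538}{3709687} - \frac{5}{6552148}\right) = -2011544 + \left(\left(\frac{5}{2} \cdot \frac{1}{3276074} - 151362\right) - \frac{1854844}{3709687}\right) = -2011544 + \left(\left(\frac{5}{6552148} - 151362\right) - \frac{1854844}{3709687}\right) = -2011544 - \frac{3679080233512211189}{24306418257676} = - \frac{52572510041230822933}{24306418257676}$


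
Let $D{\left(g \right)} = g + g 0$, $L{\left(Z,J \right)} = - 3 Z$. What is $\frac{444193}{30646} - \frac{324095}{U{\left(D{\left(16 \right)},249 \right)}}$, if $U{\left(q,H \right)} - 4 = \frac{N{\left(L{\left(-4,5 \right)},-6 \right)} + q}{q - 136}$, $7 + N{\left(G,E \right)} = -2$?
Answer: $- \frac{108332340101}{1317778} \approx -82208.0$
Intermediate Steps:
$D{\left(g \right)} = g$ ($D{\left(g \right)} = g + 0 = g$)
$N{\left(G,E \right)} = -9$ ($N{\left(G,E \right)} = -7 - 2 = -9$)
$U{\left(q,H \right)} = 4 + \frac{-9 + q}{-136 + q}$ ($U{\left(q,H \right)} = 4 + \frac{-9 + q}{q - 136} = 4 + \frac{-9 + q}{-136 + q}$)
$\frac{444193}{30646} - \frac{324095}{U{\left(D{\left(16 \right)},249 \right)}} = \frac{444193}{30646} - \frac{324095}{\frac{1}{-136 + 16} \left(-553 + 5 \cdot 16\right)} = 444193 \cdot \frac{1}{30646} - \frac{324095}{\frac{1}{-120} \left(-553 + 80\right)} = \frac{444193}{30646} - \frac{324095}{\left(- \frac{1}{120}\right) \left(-473\right)} = \frac{444193}{30646} - \frac{324095}{\frac{473}{120}} = \frac{444193}{30646} - \frac{38891400}{473} = - \frac{108332340101}{1317778}$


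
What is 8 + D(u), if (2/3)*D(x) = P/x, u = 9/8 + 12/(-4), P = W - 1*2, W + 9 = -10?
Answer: 124/5 ≈ 24.800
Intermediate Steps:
W = -19 (W = -9 - 10 = -19)
P = -21 (P = -19 - 1*2 = -19 - 2 = -21)
u = -15/8 (u = 9*(1/8) + 12*(-1/4) = 9/8 - 3 = -15/8 ≈ -1.8750)
D(x) = -63/(2*x) (D(x) = 3*(-21/x)/2 = -63/(2*x))
8 + D(u) = 8 - 63/(2*(-15/8)) = 8 - 63/2*(-8/15) = 8 + 84/5 = 124/5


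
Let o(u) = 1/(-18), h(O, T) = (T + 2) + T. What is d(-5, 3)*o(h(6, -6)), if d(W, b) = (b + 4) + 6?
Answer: -13/18 ≈ -0.72222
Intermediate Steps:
d(W, b) = 10 + b (d(W, b) = (4 + b) + 6 = 10 + b)
h(O, T) = 2 + 2*T (h(O, T) = (2 + T) + T = 2 + 2*T)
o(u) = -1/18
d(-5, 3)*o(h(6, -6)) = (10 + 3)*(-1/18) = 13*(-1/18) = -13/18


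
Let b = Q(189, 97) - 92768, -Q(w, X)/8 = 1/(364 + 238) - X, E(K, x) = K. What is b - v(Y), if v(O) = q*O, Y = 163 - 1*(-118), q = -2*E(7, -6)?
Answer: -26505462/301 ≈ -88058.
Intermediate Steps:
q = -14 (q = -2*7 = -14)
Q(w, X) = -4/301 + 8*X (Q(w, X) = -8*(1/(364 + 238) - X) = -8*(1/602 - X) = -4/301 + 8*X)
Y = 281 (Y = 163 + 118 = 281)
v(O) = -14*O
b = -27689596/301 (b = (-4/301 + 8*97) - 92768 = (-4/301 + 776) - 92768 = 233572/301 - 92768 = -27689596/301 ≈ -91992.)
b - v(Y) = -27689596/301 - (-14)*281 = -27689596/301 - 1*(-3934) = -27689596/301 + 3934 = -26505462/301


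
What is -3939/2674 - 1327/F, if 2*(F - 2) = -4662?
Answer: -5625533/6227746 ≈ -0.90330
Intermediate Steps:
F = -2329 (F = 2 + (½)*(-4662) = 2 - 2331 = -2329)
-3939/2674 - 1327/F = -3939/2674 - 1327/(-2329) = -3939*1/2674 - 1327*(-1/2329) = -3939/2674 + 1327/2329 = -5625533/6227746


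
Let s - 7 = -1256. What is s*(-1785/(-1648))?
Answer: -2229465/1648 ≈ -1352.8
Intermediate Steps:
s = -1249 (s = 7 - 1256 = -1249)
s*(-1785/(-1648)) = -(-2229465)/(-1648) = -(-2229465)*(-1)/1648 = -1249*1785/1648 = -2229465/1648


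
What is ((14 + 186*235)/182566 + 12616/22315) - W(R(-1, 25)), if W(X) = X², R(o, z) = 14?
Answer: -397608631562/2036980145 ≈ -195.20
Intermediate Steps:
((14 + 186*235)/182566 + 12616/22315) - W(R(-1, 25)) = ((14 + 186*235)/182566 + 12616/22315) - 1*14² = ((14 + 43710)*(1/182566) + 12616*(1/22315)) - 1*196 = (43724*(1/182566) + 12616/22315) - 196 = (21862/91283 + 12616/22315) - 196 = 1639476858/2036980145 - 196 = -397608631562/2036980145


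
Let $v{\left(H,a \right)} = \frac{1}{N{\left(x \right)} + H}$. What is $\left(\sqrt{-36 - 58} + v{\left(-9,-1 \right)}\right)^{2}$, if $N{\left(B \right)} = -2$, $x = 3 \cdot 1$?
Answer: $\frac{\left(1 - 11 i \sqrt{94}\right)^{2}}{121} \approx -93.992 - 1.7628 i$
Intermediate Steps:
$x = 3$
$v{\left(H,a \right)} = \frac{1}{-2 + H}$
$\left(\sqrt{-36 - 58} + v{\left(-9,-1 \right)}\right)^{2} = \left(\sqrt{-36 - 58} + \frac{1}{-2 - 9}\right)^{2} = \left(\sqrt{-94} + \frac{1}{-11}\right)^{2} = \left(i \sqrt{94} - \frac{1}{11}\right)^{2} = \left(- \frac{1}{11} + i \sqrt{94}\right)^{2}$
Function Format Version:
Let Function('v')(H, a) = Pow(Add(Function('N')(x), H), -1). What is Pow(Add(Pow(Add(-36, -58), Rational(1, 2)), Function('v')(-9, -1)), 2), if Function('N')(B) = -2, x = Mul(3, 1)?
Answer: Mul(Rational(1, 121), Pow(Add(1, Mul(-11, I, Pow(94, Rational(1, 2)))), 2)) ≈ Add(-93.992, Mul(-1.7628, I))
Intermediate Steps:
x = 3
Function('v')(H, a) = Pow(Add(-2, H), -1)
Pow(Add(Pow(Add(-36, -58), Rational(1, 2)), Function('v')(-9, -1)), 2) = Pow(Add(Pow(Add(-36, -58), Rational(1, 2)), Pow(Add(-2, -9), -1)), 2) = Pow(Add(Pow(-94, Rational(1, 2)), Pow(-11, -1)), 2) = Pow(Add(Mul(I, Pow(94, Rational(1, 2))), Rational(-1, 11)), 2) = Pow(Add(Rational(-1, 11), Mul(I, Pow(94, Rational(1, 2)))), 2)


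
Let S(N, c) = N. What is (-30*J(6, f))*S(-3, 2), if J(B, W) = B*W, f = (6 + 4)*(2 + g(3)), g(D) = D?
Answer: 27000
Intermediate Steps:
f = 50 (f = (6 + 4)*(2 + 3) = 10*5 = 50)
(-30*J(6, f))*S(-3, 2) = -180*50*(-3) = -30*300*(-3) = -9000*(-3) = 27000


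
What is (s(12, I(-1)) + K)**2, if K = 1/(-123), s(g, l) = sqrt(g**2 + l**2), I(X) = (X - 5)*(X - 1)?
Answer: 4357153/15129 - 8*sqrt(2)/41 ≈ 287.72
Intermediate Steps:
I(X) = (-1 + X)*(-5 + X) (I(X) = (-5 + X)*(-1 + X) = (-1 + X)*(-5 + X))
K = -1/123 ≈ -0.0081301
(s(12, I(-1)) + K)**2 = (sqrt(12**2 + (5 + (-1)**2 - 6*(-1))**2) - 1/123)**2 = (sqrt(144 + (5 + 1 + 6)**2) - 1/123)**2 = (sqrt(144 + 12**2) - 1/123)**2 = (sqrt(144 + 144) - 1/123)**2 = (sqrt(288) - 1/123)**2 = (12*sqrt(2) - 1/123)**2 = (-1/123 + 12*sqrt(2))**2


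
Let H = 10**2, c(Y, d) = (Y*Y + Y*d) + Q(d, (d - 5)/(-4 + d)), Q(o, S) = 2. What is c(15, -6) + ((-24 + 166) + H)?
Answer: 379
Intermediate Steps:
c(Y, d) = 2 + Y**2 + Y*d (c(Y, d) = (Y*Y + Y*d) + 2 = (Y**2 + Y*d) + 2 = 2 + Y**2 + Y*d)
H = 100
c(15, -6) + ((-24 + 166) + H) = (2 + 15**2 + 15*(-6)) + ((-24 + 166) + 100) = (2 + 225 - 90) + (142 + 100) = 137 + 242 = 379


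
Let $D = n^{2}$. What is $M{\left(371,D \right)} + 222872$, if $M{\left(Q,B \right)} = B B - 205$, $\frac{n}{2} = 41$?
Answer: $45434843$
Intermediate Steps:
$n = 82$ ($n = 2 \cdot 41 = 82$)
$D = 6724$ ($D = 82^{2} = 6724$)
$M{\left(Q,B \right)} = -205 + B^{2}$ ($M{\left(Q,B \right)} = B^{2} - 205 = -205 + B^{2}$)
$M{\left(371,D \right)} + 222872 = \left(-205 + 6724^{2}\right) + 222872 = \left(-205 + 45212176\right) + 222872 = 45211971 + 222872 = 45434843$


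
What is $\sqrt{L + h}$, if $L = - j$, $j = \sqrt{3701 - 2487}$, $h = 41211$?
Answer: $\sqrt{41211 - \sqrt{1214}} \approx 202.92$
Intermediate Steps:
$j = \sqrt{1214} \approx 34.843$
$L = - \sqrt{1214} \approx -34.843$
$\sqrt{L + h} = \sqrt{- \sqrt{1214} + 41211} = \sqrt{41211 - \sqrt{1214}}$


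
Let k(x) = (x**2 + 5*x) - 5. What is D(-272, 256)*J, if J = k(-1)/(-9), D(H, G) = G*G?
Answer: 65536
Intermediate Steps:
k(x) = -5 + x**2 + 5*x
D(H, G) = G**2
J = 1 (J = (-5 + (-1)**2 + 5*(-1))/(-9) = (-5 + 1 - 5)*(-1/9) = -9*(-1/9) = 1)
D(-272, 256)*J = 256**2*1 = 65536*1 = 65536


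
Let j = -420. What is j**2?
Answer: 176400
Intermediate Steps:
j**2 = (-420)**2 = 176400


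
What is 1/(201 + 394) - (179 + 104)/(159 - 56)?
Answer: -168282/61285 ≈ -2.7459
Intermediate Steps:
1/(201 + 394) - (179 + 104)/(159 - 56) = 1/595 - 283/103 = -168282/61285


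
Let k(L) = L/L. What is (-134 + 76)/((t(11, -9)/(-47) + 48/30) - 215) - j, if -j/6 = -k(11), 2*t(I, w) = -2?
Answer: -143617/25072 ≈ -5.7282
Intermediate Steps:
t(I, w) = -1 (t(I, w) = (1/2)*(-2) = -1)
k(L) = 1
j = 6 (j = -(-6) = -6*(-1) = 6)
(-134 + 76)/((t(11, -9)/(-47) + 48/30) - 215) - j = (-134 + 76)/((-1/(-47) + 48/30) - 215) - 1*6 = -58/((-1*(-1/47) + 48*(1/30)) - 215) - 6 = -58/((1/47 + 8/5) - 215) - 6 = -58/(381/235 - 215) - 6 = -58/(-50144/235) - 6 = -58*(-235/50144) - 6 = 6815/25072 - 6 = -143617/25072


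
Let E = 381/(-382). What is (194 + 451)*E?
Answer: -245745/382 ≈ -643.31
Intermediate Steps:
E = -381/382 (E = 381*(-1/382) = -381/382 ≈ -0.99738)
(194 + 451)*E = (194 + 451)*(-381/382) = 645*(-381/382) = -245745/382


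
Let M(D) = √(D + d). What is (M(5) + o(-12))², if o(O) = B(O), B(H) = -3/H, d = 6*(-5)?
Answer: -399/16 + 5*I/2 ≈ -24.938 + 2.5*I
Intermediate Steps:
d = -30
o(O) = -3/O
M(D) = √(-30 + D) (M(D) = √(D - 30) = √(-30 + D))
(M(5) + o(-12))² = (√(-30 + 5) - 3/(-12))² = (√(-25) - 3*(-1/12))² = (5*I + ¼)² = (¼ + 5*I)²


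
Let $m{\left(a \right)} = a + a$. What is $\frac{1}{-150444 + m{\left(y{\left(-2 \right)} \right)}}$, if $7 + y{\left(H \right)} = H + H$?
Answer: $- \frac{1}{150466} \approx -6.646 \cdot 10^{-6}$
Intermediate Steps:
$y{\left(H \right)} = -7 + 2 H$ ($y{\left(H \right)} = -7 + \left(H + H\right) = -7 + 2 H$)
$m{\left(a \right)} = 2 a$
$\frac{1}{-150444 + m{\left(y{\left(-2 \right)} \right)}} = \frac{1}{-150444 + 2 \left(-7 + 2 \left(-2\right)\right)} = \frac{1}{-150444 + 2 \left(-7 - 4\right)} = \frac{1}{-150444 + 2 \left(-11\right)} = \frac{1}{-150444 - 22} = \frac{1}{-150466} = - \frac{1}{150466}$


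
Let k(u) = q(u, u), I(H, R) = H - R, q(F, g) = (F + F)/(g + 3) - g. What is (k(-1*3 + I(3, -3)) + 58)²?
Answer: 3136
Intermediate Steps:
q(F, g) = -g + 2*F/(3 + g) (q(F, g) = (2*F)/(3 + g) - g = 2*F/(3 + g) - g = -g + 2*F/(3 + g))
k(u) = (-u - u²)/(3 + u) (k(u) = (-u² - 3*u + 2*u)/(3 + u) = (-u - u²)/(3 + u))
(k(-1*3 + I(3, -3)) + 58)² = ((-1*3 + (3 - 1*(-3)))*(-1 - (-1*3 + (3 - 1*(-3))))/(3 + (-1*3 + (3 - 1*(-3)))) + 58)² = ((-3 + (3 + 3))*(-1 - (-3 + (3 + 3)))/(3 + (-3 + (3 + 3))) + 58)² = ((-3 + 6)*(-1 - (-3 + 6))/(3 + (-3 + 6)) + 58)² = (3*(-1 - 1*3)/(3 + 3) + 58)² = (3*(-1 - 3)/6 + 58)² = (3*(⅙)*(-4) + 58)² = (-2 + 58)² = 56² = 3136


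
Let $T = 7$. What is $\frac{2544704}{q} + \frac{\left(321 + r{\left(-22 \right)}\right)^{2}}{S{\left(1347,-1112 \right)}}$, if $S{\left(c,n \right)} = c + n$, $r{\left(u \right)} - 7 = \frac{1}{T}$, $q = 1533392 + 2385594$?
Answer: $\frac{10353345735317}{22563561895} \approx 458.85$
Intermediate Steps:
$q = 3918986$
$r{\left(u \right)} = \frac{50}{7}$ ($r{\left(u \right)} = 7 + \frac{1}{7} = \frac{50}{7}$)
$\frac{2544704}{q} + \frac{\left(321 + r{\left(-22 \right)}\right)^{2}}{S{\left(1347,-1112 \right)}} = \frac{2544704}{3918986} + \frac{\left(321 + \frac{50}{7}\right)^{2}}{1347 - 1112} = 2544704 \cdot \frac{1}{3918986} + \frac{\left(\frac{2297}{7}\right)^{2}}{235} = \frac{1272352}{1959493} + \frac{5276209}{49} \cdot \frac{1}{235} = \frac{1272352}{1959493} + \frac{5276209}{11515} = \frac{10353345735317}{22563561895}$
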